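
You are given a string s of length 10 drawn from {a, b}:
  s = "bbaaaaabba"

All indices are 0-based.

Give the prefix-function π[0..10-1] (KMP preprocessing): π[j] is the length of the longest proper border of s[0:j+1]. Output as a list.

π[0] = 0
j=1 s[j]='b': π[1]=1 (border 'b')
j=2 s[j]='a': k: 1→0; π[2]=0 (border '')
j=3 s[j]='a': π[3]=0 (border '')
j=4 s[j]='a': π[4]=0 (border '')
j=5 s[j]='a': π[5]=0 (border '')
j=6 s[j]='a': π[6]=0 (border '')
j=7 s[j]='b': π[7]=1 (border 'b')
j=8 s[j]='b': π[8]=2 (border 'bb')
j=9 s[j]='a': π[9]=3 (border 'bba')

[0, 1, 0, 0, 0, 0, 0, 1, 2, 3]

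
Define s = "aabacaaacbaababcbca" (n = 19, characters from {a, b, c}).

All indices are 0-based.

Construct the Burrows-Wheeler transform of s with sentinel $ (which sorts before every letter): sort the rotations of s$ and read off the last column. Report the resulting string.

rank  rotation              last
    0  $aabacaaacbaababcbca  a
    1  a$aabacaaacbaababcbc  c
    2  aaacbaababcbca$aabac  c
    3  aababcbca$aabacaaacb  b
    4  aabacaaacbaababcbca$  $
    5  aacbaababcbca$aabaca  a
    6  ababcbca$aabacaaacba  a
    7  abacaaacbaababcbca$a  a
    8  abcbca$aabacaaacbaab  b
    9  acaaacbaababcbca$aab  b
   10  acbaababcbca$aabacaa  a
   11  baababcbca$aabacaaac  c
   12  babcbca$aabacaaacbaa  a
   13  bacaaacbaababcbca$aa  a
   14  bca$aabacaaacbaababc  c
   15  bcbca$aabacaaacbaaba  a
   16  ca$aabacaaacbaababcb  b
   17  caaacbaababcbca$aaba  a
   18  cbaababcbca$aabacaaa  a
   19  cbca$aabacaaacbaabab  b

accb$aaabbacaacabaab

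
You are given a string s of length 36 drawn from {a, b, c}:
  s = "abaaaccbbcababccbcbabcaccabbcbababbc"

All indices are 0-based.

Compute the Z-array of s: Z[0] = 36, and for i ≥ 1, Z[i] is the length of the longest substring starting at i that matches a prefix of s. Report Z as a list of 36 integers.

[36, 0, 1, 1, 1, 0, 0, 0, 0, 0, 3, 0, 2, 0, 0, 0, 0, 0, 0, 2, 0, 0, 1, 0, 0, 2, 0, 0, 0, 0, 3, 0, 2, 0, 0, 0]

Z[0]=36
i=1: outside box; Z[1]=0
i=2: outside box; Z[2]=1 grow→box=[2,3)
i=3: outside box; Z[3]=1 grow→box=[3,4)
i=4: outside box; Z[4]=1 grow→box=[4,5)
i=5: outside box; Z[5]=0
i=6: outside box; Z[6]=0
i=7: outside box; Z[7]=0
i=8: outside box; Z[8]=0
i=9: outside box; Z[9]=0
i=10: outside box; Z[10]=3 grow→box=[10,13)
i=11: min(r-i=2, Z[1]=0)=0; Z[11]=0
i=12: min(r-i=1, Z[2]=1)=1; Z[12]=2 grow→box=[12,14)
i=13: min(r-i=1, Z[1]=0)=0; Z[13]=0
i=14: outside box; Z[14]=0
i=15: outside box; Z[15]=0
i=16: outside box; Z[16]=0
i=17: outside box; Z[17]=0
i=18: outside box; Z[18]=0
i=19: outside box; Z[19]=2 grow→box=[19,21)
i=20: min(r-i=1, Z[1]=0)=0; Z[20]=0
i=21: outside box; Z[21]=0
i=22: outside box; Z[22]=1 grow→box=[22,23)
i=23: outside box; Z[23]=0
i=24: outside box; Z[24]=0
i=25: outside box; Z[25]=2 grow→box=[25,27)
i=26: min(r-i=1, Z[1]=0)=0; Z[26]=0
i=27: outside box; Z[27]=0
i=28: outside box; Z[28]=0
i=29: outside box; Z[29]=0
i=30: outside box; Z[30]=3 grow→box=[30,33)
i=31: min(r-i=2, Z[1]=0)=0; Z[31]=0
i=32: min(r-i=1, Z[2]=1)=1; Z[32]=2 grow→box=[32,34)
i=33: min(r-i=1, Z[1]=0)=0; Z[33]=0
i=34: outside box; Z[34]=0
i=35: outside box; Z[35]=0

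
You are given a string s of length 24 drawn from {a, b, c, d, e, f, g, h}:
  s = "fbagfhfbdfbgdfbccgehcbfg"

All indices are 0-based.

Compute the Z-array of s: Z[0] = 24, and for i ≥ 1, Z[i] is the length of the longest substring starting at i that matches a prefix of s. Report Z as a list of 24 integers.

[24, 0, 0, 0, 1, 0, 2, 0, 0, 2, 0, 0, 0, 2, 0, 0, 0, 0, 0, 0, 0, 0, 1, 0]

Z[0]=24
i=1: fresh scan; Z[1]=0
i=2: fresh scan; Z[2]=0
i=3: fresh scan; Z[3]=0
i=4: fresh scan; Z[4]=1 scan→box=[4,5)
i=5: fresh scan; Z[5]=0
i=6: fresh scan; Z[6]=2 scan→box=[6,8)
i=7: min(r-i=1, Z[1]=0)=0; Z[7]=0
i=8: fresh scan; Z[8]=0
i=9: fresh scan; Z[9]=2 scan→box=[9,11)
i=10: min(r-i=1, Z[1]=0)=0; Z[10]=0
i=11: fresh scan; Z[11]=0
i=12: fresh scan; Z[12]=0
i=13: fresh scan; Z[13]=2 scan→box=[13,15)
i=14: min(r-i=1, Z[1]=0)=0; Z[14]=0
i=15: fresh scan; Z[15]=0
i=16: fresh scan; Z[16]=0
i=17: fresh scan; Z[17]=0
i=18: fresh scan; Z[18]=0
i=19: fresh scan; Z[19]=0
i=20: fresh scan; Z[20]=0
i=21: fresh scan; Z[21]=0
i=22: fresh scan; Z[22]=1 scan→box=[22,23)
i=23: fresh scan; Z[23]=0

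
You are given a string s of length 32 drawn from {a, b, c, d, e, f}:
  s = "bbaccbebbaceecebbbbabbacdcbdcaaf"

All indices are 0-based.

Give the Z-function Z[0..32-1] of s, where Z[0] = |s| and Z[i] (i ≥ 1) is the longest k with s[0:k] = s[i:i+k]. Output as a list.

[32, 1, 0, 0, 0, 1, 0, 4, 1, 0, 0, 0, 0, 0, 0, 2, 2, 3, 1, 0, 4, 1, 0, 0, 0, 0, 1, 0, 0, 0, 0, 0]

Z[0]=32
i=1: i≥r, start 0; Z[1]=1 extend→box=[1,2)
i=2: i≥r, start 0; Z[2]=0
i=3: i≥r, start 0; Z[3]=0
i=4: i≥r, start 0; Z[4]=0
i=5: i≥r, start 0; Z[5]=1 extend→box=[5,6)
i=6: i≥r, start 0; Z[6]=0
i=7: i≥r, start 0; Z[7]=4 extend→box=[7,11)
i=8: min(r-i=3, Z[1]=1)=1; Z[8]=1
i=9: min(r-i=2, Z[2]=0)=0; Z[9]=0
i=10: min(r-i=1, Z[3]=0)=0; Z[10]=0
i=11: i≥r, start 0; Z[11]=0
i=12: i≥r, start 0; Z[12]=0
i=13: i≥r, start 0; Z[13]=0
i=14: i≥r, start 0; Z[14]=0
i=15: i≥r, start 0; Z[15]=2 extend→box=[15,17)
i=16: min(r-i=1, Z[1]=1)=1; Z[16]=2 extend→box=[16,18)
i=17: min(r-i=1, Z[1]=1)=1; Z[17]=3 extend→box=[17,20)
i=18: min(r-i=2, Z[1]=1)=1; Z[18]=1
i=19: min(r-i=1, Z[2]=0)=0; Z[19]=0
i=20: i≥r, start 0; Z[20]=4 extend→box=[20,24)
i=21: min(r-i=3, Z[1]=1)=1; Z[21]=1
i=22: min(r-i=2, Z[2]=0)=0; Z[22]=0
i=23: min(r-i=1, Z[3]=0)=0; Z[23]=0
i=24: i≥r, start 0; Z[24]=0
i=25: i≥r, start 0; Z[25]=0
i=26: i≥r, start 0; Z[26]=1 extend→box=[26,27)
i=27: i≥r, start 0; Z[27]=0
i=28: i≥r, start 0; Z[28]=0
i=29: i≥r, start 0; Z[29]=0
i=30: i≥r, start 0; Z[30]=0
i=31: i≥r, start 0; Z[31]=0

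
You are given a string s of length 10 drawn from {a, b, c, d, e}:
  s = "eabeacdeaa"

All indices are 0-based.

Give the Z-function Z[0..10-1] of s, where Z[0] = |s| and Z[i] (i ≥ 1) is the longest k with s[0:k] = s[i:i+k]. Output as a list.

Z[0]=10
i=1: i≥r, start 0; Z[1]=0
i=2: i≥r, start 0; Z[2]=0
i=3: i≥r, start 0; Z[3]=2 grow→box=[3,5)
i=4: min(r-i=1, Z[1]=0)=0; Z[4]=0
i=5: i≥r, start 0; Z[5]=0
i=6: i≥r, start 0; Z[6]=0
i=7: i≥r, start 0; Z[7]=2 grow→box=[7,9)
i=8: min(r-i=1, Z[1]=0)=0; Z[8]=0
i=9: i≥r, start 0; Z[9]=0

[10, 0, 0, 2, 0, 0, 0, 2, 0, 0]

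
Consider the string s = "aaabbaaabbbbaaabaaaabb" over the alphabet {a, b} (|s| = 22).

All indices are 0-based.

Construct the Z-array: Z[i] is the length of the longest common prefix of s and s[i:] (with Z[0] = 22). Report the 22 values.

[22, 2, 1, 0, 0, 5, 2, 1, 0, 0, 0, 0, 4, 2, 1, 0, 3, 5, 2, 1, 0, 0]

Z[0]=22
i=1: outside box; Z[1]=2 scan→box=[1,3)
i=2: min(r-i=1, Z[1]=2)=1; Z[2]=1
i=3: outside box; Z[3]=0
i=4: outside box; Z[4]=0
i=5: outside box; Z[5]=5 scan→box=[5,10)
i=6: min(r-i=4, Z[1]=2)=2; Z[6]=2
i=7: min(r-i=3, Z[2]=1)=1; Z[7]=1
i=8: min(r-i=2, Z[3]=0)=0; Z[8]=0
i=9: min(r-i=1, Z[4]=0)=0; Z[9]=0
i=10: outside box; Z[10]=0
i=11: outside box; Z[11]=0
i=12: outside box; Z[12]=4 scan→box=[12,16)
i=13: min(r-i=3, Z[1]=2)=2; Z[13]=2
i=14: min(r-i=2, Z[2]=1)=1; Z[14]=1
i=15: min(r-i=1, Z[3]=0)=0; Z[15]=0
i=16: outside box; Z[16]=3 scan→box=[16,19)
i=17: min(r-i=2, Z[1]=2)=2; Z[17]=5 scan→box=[17,22)
i=18: min(r-i=4, Z[1]=2)=2; Z[18]=2
i=19: min(r-i=3, Z[2]=1)=1; Z[19]=1
i=20: min(r-i=2, Z[3]=0)=0; Z[20]=0
i=21: min(r-i=1, Z[4]=0)=0; Z[21]=0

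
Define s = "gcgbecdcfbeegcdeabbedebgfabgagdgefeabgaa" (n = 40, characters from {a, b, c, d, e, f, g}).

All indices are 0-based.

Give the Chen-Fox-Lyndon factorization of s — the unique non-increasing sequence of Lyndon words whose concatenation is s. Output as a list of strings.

["g", "cg", "becdcfbeegcde", "abbedebgfabgagdgefeabg", "a", "a"]

emit factor 1: 'g' (i=0, period=1)
emit factor 2: 'cg' (i=1, period=2)
emit factor 3: 'becdcfbeegcde' (i=3, period=13)
emit factor 4: 'abbedebgfabgagdgefeabg' (i=16, period=22)
emit factor 5: 'a' (i=38, period=1)
emit factor 6: 'a' (i=39, period=1)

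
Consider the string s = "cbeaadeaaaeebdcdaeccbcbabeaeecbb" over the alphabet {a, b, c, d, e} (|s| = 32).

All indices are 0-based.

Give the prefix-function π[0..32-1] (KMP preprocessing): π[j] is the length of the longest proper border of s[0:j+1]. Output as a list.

[0, 0, 0, 0, 0, 0, 0, 0, 0, 0, 0, 0, 0, 0, 1, 0, 0, 0, 1, 1, 2, 1, 2, 0, 0, 0, 0, 0, 0, 1, 2, 0]

π[0] = 0
j=1 s[j]='b': π[1]=0 (border '')
j=2 s[j]='e': π[2]=0 (border '')
j=3 s[j]='a': π[3]=0 (border '')
j=4 s[j]='a': π[4]=0 (border '')
j=5 s[j]='d': π[5]=0 (border '')
j=6 s[j]='e': π[6]=0 (border '')
j=7 s[j]='a': π[7]=0 (border '')
j=8 s[j]='a': π[8]=0 (border '')
j=9 s[j]='a': π[9]=0 (border '')
j=10 s[j]='e': π[10]=0 (border '')
j=11 s[j]='e': π[11]=0 (border '')
j=12 s[j]='b': π[12]=0 (border '')
j=13 s[j]='d': π[13]=0 (border '')
j=14 s[j]='c': π[14]=1 (border 'c')
j=15 s[j]='d': k: 1→0; π[15]=0 (border '')
j=16 s[j]='a': π[16]=0 (border '')
j=17 s[j]='e': π[17]=0 (border '')
j=18 s[j]='c': π[18]=1 (border 'c')
j=19 s[j]='c': k: 1→0; π[19]=1 (border 'c')
j=20 s[j]='b': π[20]=2 (border 'cb')
j=21 s[j]='c': k: 2→0; π[21]=1 (border 'c')
j=22 s[j]='b': π[22]=2 (border 'cb')
j=23 s[j]='a': k: 2→0; π[23]=0 (border '')
j=24 s[j]='b': π[24]=0 (border '')
j=25 s[j]='e': π[25]=0 (border '')
j=26 s[j]='a': π[26]=0 (border '')
j=27 s[j]='e': π[27]=0 (border '')
j=28 s[j]='e': π[28]=0 (border '')
j=29 s[j]='c': π[29]=1 (border 'c')
j=30 s[j]='b': π[30]=2 (border 'cb')
j=31 s[j]='b': k: 2→0; π[31]=0 (border '')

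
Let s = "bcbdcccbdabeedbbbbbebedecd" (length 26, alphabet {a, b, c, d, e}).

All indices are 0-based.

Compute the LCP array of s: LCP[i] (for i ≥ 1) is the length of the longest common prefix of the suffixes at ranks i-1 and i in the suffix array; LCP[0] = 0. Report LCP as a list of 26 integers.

sorted suffixes:
  #0 SA[0]=9  'abeedbbbbbebedecd'
  #1 SA[1]=14  'bbbbbebedecd'
  #2 SA[2]=15  'bbbbebedecd'
  #3 SA[3]=16  'bbbebedecd'
  #4 SA[4]=17  'bbebedecd'
  #5 SA[5]=0  'bcbdcccbdabeedbbbbbebedecd'
  #6 SA[6]=7  'bdabeedbbbbbebedecd'
  #7 SA[7]=2  'bdcccbdabeedbbbbbebedecd'
  #8 SA[8]=18  'bebedecd'
  #9 SA[9]=20  'bedecd'
  #10 SA[10]=10  'beedbbbbbebedecd'
  #11 SA[11]=6  'cbdabeedbbbbbebedecd'
  #12 SA[12]=1  'cbdcccbdabeedbbbbbebedecd'
  #13 SA[13]=5  'ccbdabeedbbbbbebedecd'
  #14 SA[14]=4  'cccbdabeedbbbbbebedecd'
  #15 SA[15]=24  'cd'
  #16 SA[16]=25  'd'
  #17 SA[17]=8  'dabeedbbbbbebedecd'
  #18 SA[18]=13  'dbbbbbebedecd'
  #19 SA[19]=3  'dcccbdabeedbbbbbebedecd'
  #20 SA[20]=22  'decd'
  #21 SA[21]=19  'ebedecd'
  #22 SA[22]=23  'ecd'
  #23 SA[23]=12  'edbbbbbebedecd'
  #24 SA[24]=21  'edecd'
  #25 SA[25]=11  'eedbbbbbebedecd'

SA = [9, 14, 15, 16, 17, 0, 7, 2, 18, 20, 10, 6, 1, 5, 4, 24, 25, 8, 13, 3, 22, 19, 23, 12, 21, 11]
rank  pair      lcp
   1  s[9:],s[14:]  0  ''
   2  s[14:],s[15:]  4  'bbbb'
   3  s[15:],s[16:]  3  'bbb'
   4  s[16:],s[17:]  2  'bb'
   5  s[17:],s[0:]  1  'b'
   6  s[0:],s[7:]  1  'b'
   7  s[7:],s[2:]  2  'bd'
   8  s[2:],s[18:]  1  'b'
   9  s[18:],s[20:]  2  'be'
  10  s[20:],s[10:]  2  'be'
  11  s[10:],s[6:]  0  ''
  12  s[6:],s[1:]  3  'cbd'
  13  s[1:],s[5:]  1  'c'
  14  s[5:],s[4:]  2  'cc'
  15  s[4:],s[24:]  1  'c'
  16  s[24:],s[25:]  0  ''
  17  s[25:],s[8:]  1  'd'
  18  s[8:],s[13:]  1  'd'
  19  s[13:],s[3:]  1  'd'
  20  s[3:],s[22:]  1  'd'
  21  s[22:],s[19:]  0  ''
  22  s[19:],s[23:]  1  'e'
  23  s[23:],s[12:]  1  'e'
  24  s[12:],s[21:]  2  'ed'
  25  s[21:],s[11:]  1  'e'

[0, 0, 4, 3, 2, 1, 1, 2, 1, 2, 2, 0, 3, 1, 2, 1, 0, 1, 1, 1, 1, 0, 1, 1, 2, 1]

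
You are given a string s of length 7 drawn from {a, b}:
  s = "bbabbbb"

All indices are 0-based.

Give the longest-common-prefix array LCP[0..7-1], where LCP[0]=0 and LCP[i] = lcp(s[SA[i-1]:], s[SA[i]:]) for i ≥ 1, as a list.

sorted suffixes:
  #0 SA[0]=2  'abbbb'
  #1 SA[1]=6  'b'
  #2 SA[2]=1  'babbbb'
  #3 SA[3]=5  'bb'
  #4 SA[4]=0  'bbabbbb'
  #5 SA[5]=4  'bbb'
  #6 SA[6]=3  'bbbb'

SA = [2, 6, 1, 5, 0, 4, 3]
rank  pair      lcp
   1  s[2:],s[6:]  0  ''
   2  s[6:],s[1:]  1  'b'
   3  s[1:],s[5:]  1  'b'
   4  s[5:],s[0:]  2  'bb'
   5  s[0:],s[4:]  2  'bb'
   6  s[4:],s[3:]  3  'bbb'

[0, 0, 1, 1, 2, 2, 3]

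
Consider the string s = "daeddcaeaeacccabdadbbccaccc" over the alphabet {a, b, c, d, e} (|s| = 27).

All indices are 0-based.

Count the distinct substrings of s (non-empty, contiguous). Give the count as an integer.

340

rank→(start, suffix):
  0 → (14, 'abdadbbccaccc')
  1 → (23, 'accc')
  2 → (10, 'acccabdadbbccaccc')
  3 → (17, 'adbbccaccc')
  4 → (8, 'aeacccabdadbbccaccc')
  5 → (6, 'aeaeacccabdadbbccaccc')
  6 → (1, 'aeddcaeaeacccabdadbbccaccc')
  7 → (19, 'bbccaccc')
  8 → (20, 'bccaccc')
  9 → (15, 'bdadbbccaccc')
  10 → (26, 'c')
  11 → (13, 'cabdadbbccaccc')
  12 → (22, 'caccc')
  13 → (5, 'caeaeacccabdadbbccaccc')
  14 → (25, 'cc')
  15 → (12, 'ccabdadbbccaccc')
  16 → (21, 'ccaccc')
  17 → (24, 'ccc')
  18 → (11, 'cccabdadbbccaccc')
  19 → (16, 'dadbbccaccc')
  20 → (0, 'daeddcaeaeacccabdadbbccaccc')
  21 → (18, 'dbbccaccc')
  22 → (4, 'dcaeaeacccabdadbbccaccc')
  23 → (3, 'ddcaeaeacccabdadbbccaccc')
  24 → (9, 'eacccabdadbbccaccc')
  25 → (7, 'eaeacccabdadbbccaccc')
  26 → (2, 'eddcaeaeacccabdadbbccaccc')

SA = [14, 23, 10, 17, 8, 6, 1, 19, 20, 15, 26, 13, 22, 5, 25, 12, 21, 24, 11, 16, 0, 18, 4, 3, 9, 7, 2]
[i] adj suffixes → lcp
  [1] 14/23 → 1 ('a')
  [2] 23/10 → 4 ('accc')
  [3] 10/17 → 1 ('a')
  [4] 17/8 → 1 ('a')
  [5] 8/6 → 3 ('aea')
  [6] 6/1 → 2 ('ae')
  [7] 1/19 → 0 ('')
  [8] 19/20 → 1 ('b')
  [9] 20/15 → 1 ('b')
  [10] 15/26 → 0 ('')
  [11] 26/13 → 1 ('c')
  [12] 13/22 → 2 ('ca')
  [13] 22/5 → 2 ('ca')
  [14] 5/25 → 1 ('c')
  [15] 25/12 → 2 ('cc')
  [16] 12/21 → 3 ('cca')
  [17] 21/24 → 2 ('cc')
  [18] 24/11 → 3 ('ccc')
  [19] 11/16 → 0 ('')
  [20] 16/0 → 2 ('da')
  [21] 0/18 → 1 ('d')
  [22] 18/4 → 1 ('d')
  [23] 4/3 → 1 ('d')
  [24] 3/9 → 0 ('')
  [25] 9/7 → 2 ('ea')
  [26] 7/2 → 1 ('e')

n(n+1)/2 = 27·28/2 = 378
Σ LCP = 0 + 1 + 4 + 1 + 1 + 3 + 2 + 0 + 1 + 1 + 0 + 1 + 2 + 2 + 1 + 2 + 3 + 2 + 3 + 0 + 2 + 1 + 1 + 1 + 0 + 2 + 1 = 38
distinct = 378 − 38 = 340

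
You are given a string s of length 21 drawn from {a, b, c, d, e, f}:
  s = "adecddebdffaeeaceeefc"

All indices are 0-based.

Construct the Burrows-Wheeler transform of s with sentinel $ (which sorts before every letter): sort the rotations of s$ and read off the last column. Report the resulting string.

rank  rotation                last
    0  $adecddebdffaeeaceeefc  c
    1  aceeefc$adecddebdffaee  e
    2  adecddebdffaeeaceeefc$  $
    3  aeeaceeefc$adecddebdff  f
    4  bdffaeeaceeefc$adecdde  e
    5  c$adecddebdffaeeaceeef  f
    6  cddebdffaeeaceeefc$ade  e
    7  ceeefc$adecddebdffaeea  a
    8  ddebdffaeeaceeefc$adec  c
    9  debdffaeeaceeefc$adecd  d
   10  decddebdffaeeaceeefc$a  a
   11  dffaeeaceeefc$adecddeb  b
   12  eaceeefc$adecddebdffae  e
   13  ebdffaeeaceeefc$adecdd  d
   14  ecddebdffaeeaceeefc$ad  d
   15  eeaceeefc$adecddebdffa  a
   16  eeefc$adecddebdffaeeac  c
   17  eefc$adecddebdffaeeace  e
   18  efc$adecddebdffaeeacee  e
   19  faeeaceeefc$adecddebdf  f
   20  fc$adecddebdffaeeaceee  e
   21  ffaeeaceeefc$adecddebd  d

ce$fefeacdabeddaceefed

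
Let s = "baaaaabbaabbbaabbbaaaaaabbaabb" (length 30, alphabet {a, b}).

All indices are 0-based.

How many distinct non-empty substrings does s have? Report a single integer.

326

sorted suffixes:
  #0 SA[0]=18  'aaaaaabbaabb'
  #1 SA[1]=19  'aaaaabbaabb'
  #2 SA[2]=1  'aaaaabbaabbbaabbbaaaaaabbaabb'
  #3 SA[3]=20  'aaaabbaabb'
  #4 SA[4]=2  'aaaabbaabbbaabbbaaaaaabbaabb'
  #5 SA[5]=21  'aaabbaabb'
  #6 SA[6]=3  'aaabbaabbbaabbbaaaaaabbaabb'
  #7 SA[7]=26  'aabb'
  #8 SA[8]=22  'aabbaabb'
  #9 SA[9]=4  'aabbaabbbaabbbaaaaaabbaabb'
  #10 SA[10]=13  'aabbbaaaaaabbaabb'
  #11 SA[11]=8  'aabbbaabbbaaaaaabbaabb'
  #12 SA[12]=27  'abb'
  #13 SA[13]=23  'abbaabb'
  #14 SA[14]=5  'abbaabbbaabbbaaaaaabbaabb'
  #15 SA[15]=14  'abbbaaaaaabbaabb'
  #16 SA[16]=9  'abbbaabbbaaaaaabbaabb'
  #17 SA[17]=29  'b'
  #18 SA[18]=17  'baaaaaabbaabb'
  #19 SA[19]=0  'baaaaabbaabbbaabbbaaaaaabbaabb'
  #20 SA[20]=25  'baabb'
  #21 SA[21]=12  'baabbbaaaaaabbaabb'
  #22 SA[22]=7  'baabbbaabbbaaaaaabbaabb'
  #23 SA[23]=28  'bb'
  #24 SA[24]=16  'bbaaaaaabbaabb'
  #25 SA[25]=24  'bbaabb'
  #26 SA[26]=11  'bbaabbbaaaaaabbaabb'
  #27 SA[27]=6  'bbaabbbaabbbaaaaaabbaabb'
  #28 SA[28]=15  'bbbaaaaaabbaabb'
  #29 SA[29]=10  'bbbaabbbaaaaaabbaabb'

SA = [18, 19, 1, 20, 2, 21, 3, 26, 22, 4, 13, 8, 27, 23, 5, 14, 9, 29, 17, 0, 25, 12, 7, 28, 16, 24, 11, 6, 15, 10]
i: (SA[i-1],SA[i]) lcp shared
  1: (18,19) 5 'aaaaa'
  2: (19,1) 11 'aaaaabbaabb'
  3: (1,20) 4 'aaaa'
  4: (20,2) 10 'aaaabbaabb'
  5: (2,21) 3 'aaa'
  6: (21,3) 9 'aaabbaabb'
  7: (3,26) 2 'aa'
  8: (26,22) 4 'aabb'
  9: (22,4) 8 'aabbaabb'
  10: (4,13) 4 'aabb'
  11: (13,8) 7 'aabbbaa'
  12: (8,27) 1 'a'
  13: (27,23) 3 'abb'
  14: (23,5) 7 'abbaabb'
  15: (5,14) 3 'abb'
  16: (14,9) 6 'abbbaa'
  17: (9,29) 0 ''
  18: (29,17) 1 'b'
  19: (17,0) 6 'baaaaa'
  20: (0,25) 3 'baa'
  21: (25,12) 5 'baabb'
  22: (12,7) 8 'baabbbaa'
  23: (7,28) 1 'b'
  24: (28,16) 2 'bb'
  25: (16,24) 4 'bbaa'
  26: (24,11) 6 'bbaabb'
  27: (11,6) 9 'bbaabbbaa'
  28: (6,15) 2 'bb'
  29: (15,10) 5 'bbbaa'

n(n+1)/2 = 30·31/2 = 465
Σ LCP = 0 + 5 + 11 + 4 + 10 + 3 + 9 + 2 + 4 + 8 + 4 + 7 + 1 + 3 + 7 + 3 + 6 + 0 + 1 + 6 + 3 + 5 + 8 + 1 + 2 + 4 + 6 + 9 + 2 + 5 = 139
distinct = 465 − 139 = 326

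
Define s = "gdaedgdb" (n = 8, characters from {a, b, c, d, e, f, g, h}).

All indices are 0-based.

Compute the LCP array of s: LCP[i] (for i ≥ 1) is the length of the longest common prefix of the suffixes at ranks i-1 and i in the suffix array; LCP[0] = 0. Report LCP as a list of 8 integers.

rank→(start, suffix):
  0 → (2, 'aedgdb')
  1 → (7, 'b')
  2 → (1, 'daedgdb')
  3 → (6, 'db')
  4 → (4, 'dgdb')
  5 → (3, 'edgdb')
  6 → (0, 'gdaedgdb')
  7 → (5, 'gdb')

SA = [2, 7, 1, 6, 4, 3, 0, 5]
i: (SA[i-1],SA[i]) lcp shared
  1: (2,7) 0 ''
  2: (7,1) 0 ''
  3: (1,6) 1 'd'
  4: (6,4) 1 'd'
  5: (4,3) 0 ''
  6: (3,0) 0 ''
  7: (0,5) 2 'gd'

[0, 0, 0, 1, 1, 0, 0, 2]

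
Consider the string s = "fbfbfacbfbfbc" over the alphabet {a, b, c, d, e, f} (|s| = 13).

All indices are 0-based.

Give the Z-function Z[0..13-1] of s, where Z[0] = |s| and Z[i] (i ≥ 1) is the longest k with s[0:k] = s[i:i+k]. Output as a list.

[13, 0, 3, 0, 1, 0, 0, 0, 4, 0, 2, 0, 0]

Z[0]=13
i=1: i≥r, start 0; Z[1]=0
i=2: i≥r, start 0; Z[2]=3 extend→box=[2,5)
i=3: min(r-i=2, Z[1]=0)=0; Z[3]=0
i=4: min(r-i=1, Z[2]=3)=1; Z[4]=1
i=5: i≥r, start 0; Z[5]=0
i=6: i≥r, start 0; Z[6]=0
i=7: i≥r, start 0; Z[7]=0
i=8: i≥r, start 0; Z[8]=4 extend→box=[8,12)
i=9: min(r-i=3, Z[1]=0)=0; Z[9]=0
i=10: min(r-i=2, Z[2]=3)=2; Z[10]=2
i=11: min(r-i=1, Z[3]=0)=0; Z[11]=0
i=12: i≥r, start 0; Z[12]=0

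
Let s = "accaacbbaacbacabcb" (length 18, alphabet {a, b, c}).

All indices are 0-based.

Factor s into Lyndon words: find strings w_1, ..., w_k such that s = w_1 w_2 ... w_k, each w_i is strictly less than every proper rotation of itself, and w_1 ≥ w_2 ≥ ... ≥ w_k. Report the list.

["acc", "aacbb", "aacbacabcb"]

emit factor 1: 'acc' (i=0, period=3)
emit factor 2: 'aacbb' (i=3, period=5)
emit factor 3: 'aacbacabcb' (i=8, period=10)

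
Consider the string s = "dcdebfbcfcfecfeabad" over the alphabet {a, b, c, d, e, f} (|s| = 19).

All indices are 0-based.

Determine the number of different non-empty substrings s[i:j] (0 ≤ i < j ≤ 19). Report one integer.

173

sorted suffixes:
  #0 SA[0]=15  'abad'
  #1 SA[1]=17  'ad'
  #2 SA[2]=16  'bad'
  #3 SA[3]=6  'bcfcfecfeabad'
  #4 SA[4]=4  'bfbcfcfecfeabad'
  #5 SA[5]=1  'cdebfbcfcfecfeabad'
  #6 SA[6]=7  'cfcfecfeabad'
  #7 SA[7]=12  'cfeabad'
  #8 SA[8]=9  'cfecfeabad'
  #9 SA[9]=18  'd'
  #10 SA[10]=0  'dcdebfbcfcfecfeabad'
  #11 SA[11]=2  'debfbcfcfecfeabad'
  #12 SA[12]=14  'eabad'
  #13 SA[13]=3  'ebfbcfcfecfeabad'
  #14 SA[14]=11  'ecfeabad'
  #15 SA[15]=5  'fbcfcfecfeabad'
  #16 SA[16]=8  'fcfecfeabad'
  #17 SA[17]=13  'feabad'
  #18 SA[18]=10  'fecfeabad'

SA = [15, 17, 16, 6, 4, 1, 7, 12, 9, 18, 0, 2, 14, 3, 11, 5, 8, 13, 10]
[i] adj suffixes → lcp
  [1] 15/17 → 1 ('a')
  [2] 17/16 → 0 ('')
  [3] 16/6 → 1 ('b')
  [4] 6/4 → 1 ('b')
  [5] 4/1 → 0 ('')
  [6] 1/7 → 1 ('c')
  [7] 7/12 → 2 ('cf')
  [8] 12/9 → 3 ('cfe')
  [9] 9/18 → 0 ('')
  [10] 18/0 → 1 ('d')
  [11] 0/2 → 1 ('d')
  [12] 2/14 → 0 ('')
  [13] 14/3 → 1 ('e')
  [14] 3/11 → 1 ('e')
  [15] 11/5 → 0 ('')
  [16] 5/8 → 1 ('f')
  [17] 8/13 → 1 ('f')
  [18] 13/10 → 2 ('fe')

n(n+1)/2 = 19·20/2 = 190
Σ LCP = 0 + 1 + 0 + 1 + 1 + 0 + 1 + 2 + 3 + 0 + 1 + 1 + 0 + 1 + 1 + 0 + 1 + 1 + 2 = 17
distinct = 190 − 17 = 173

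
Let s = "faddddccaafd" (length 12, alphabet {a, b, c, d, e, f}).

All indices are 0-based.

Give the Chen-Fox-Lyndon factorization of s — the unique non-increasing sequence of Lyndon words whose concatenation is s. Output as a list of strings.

["f", "addddcc", "aafd"]

emit factor 1: 'f' (i=0, period=1)
emit factor 2: 'addddcc' (i=1, period=7)
emit factor 3: 'aafd' (i=8, period=4)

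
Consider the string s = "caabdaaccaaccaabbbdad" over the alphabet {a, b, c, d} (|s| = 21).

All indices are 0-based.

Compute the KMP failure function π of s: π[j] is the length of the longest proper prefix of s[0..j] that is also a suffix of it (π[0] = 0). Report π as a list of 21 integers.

π[0] = 0
j=1 s[j]='a': π[1]=0 (border '')
j=2 s[j]='a': π[2]=0 (border '')
j=3 s[j]='b': π[3]=0 (border '')
j=4 s[j]='d': π[4]=0 (border '')
j=5 s[j]='a': π[5]=0 (border '')
j=6 s[j]='a': π[6]=0 (border '')
j=7 s[j]='c': π[7]=1 (border 'c')
j=8 s[j]='c': k: 1→0; π[8]=1 (border 'c')
j=9 s[j]='a': π[9]=2 (border 'ca')
j=10 s[j]='a': π[10]=3 (border 'caa')
j=11 s[j]='c': k: 3→0; π[11]=1 (border 'c')
j=12 s[j]='c': k: 1→0; π[12]=1 (border 'c')
j=13 s[j]='a': π[13]=2 (border 'ca')
j=14 s[j]='a': π[14]=3 (border 'caa')
j=15 s[j]='b': π[15]=4 (border 'caab')
j=16 s[j]='b': k: 4→0; π[16]=0 (border '')
j=17 s[j]='b': π[17]=0 (border '')
j=18 s[j]='d': π[18]=0 (border '')
j=19 s[j]='a': π[19]=0 (border '')
j=20 s[j]='d': π[20]=0 (border '')

[0, 0, 0, 0, 0, 0, 0, 1, 1, 2, 3, 1, 1, 2, 3, 4, 0, 0, 0, 0, 0]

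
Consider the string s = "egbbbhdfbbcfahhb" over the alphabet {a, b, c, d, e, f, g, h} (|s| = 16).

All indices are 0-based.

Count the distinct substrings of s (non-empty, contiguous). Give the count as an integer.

sorted suffixes:
  #0 SA[0]=12  'ahhb'
  #1 SA[1]=15  'b'
  #2 SA[2]=2  'bbbhdfbbcfahhb'
  #3 SA[3]=8  'bbcfahhb'
  #4 SA[4]=3  'bbhdfbbcfahhb'
  #5 SA[5]=9  'bcfahhb'
  #6 SA[6]=4  'bhdfbbcfahhb'
  #7 SA[7]=10  'cfahhb'
  #8 SA[8]=6  'dfbbcfahhb'
  #9 SA[9]=0  'egbbbhdfbbcfahhb'
  #10 SA[10]=11  'fahhb'
  #11 SA[11]=7  'fbbcfahhb'
  #12 SA[12]=1  'gbbbhdfbbcfahhb'
  #13 SA[13]=14  'hb'
  #14 SA[14]=5  'hdfbbcfahhb'
  #15 SA[15]=13  'hhb'

SA = [12, 15, 2, 8, 3, 9, 4, 10, 6, 0, 11, 7, 1, 14, 5, 13]
[i] adj suffixes → lcp
  [1] 12/15 → 0 ('')
  [2] 15/2 → 1 ('b')
  [3] 2/8 → 2 ('bb')
  [4] 8/3 → 2 ('bb')
  [5] 3/9 → 1 ('b')
  [6] 9/4 → 1 ('b')
  [7] 4/10 → 0 ('')
  [8] 10/6 → 0 ('')
  [9] 6/0 → 0 ('')
  [10] 0/11 → 0 ('')
  [11] 11/7 → 1 ('f')
  [12] 7/1 → 0 ('')
  [13] 1/14 → 0 ('')
  [14] 14/5 → 1 ('h')
  [15] 5/13 → 1 ('h')

n(n+1)/2 = 16·17/2 = 136
Σ LCP = 0 + 0 + 1 + 2 + 2 + 1 + 1 + 0 + 0 + 0 + 0 + 1 + 0 + 0 + 1 + 1 = 10
distinct = 136 − 10 = 126

126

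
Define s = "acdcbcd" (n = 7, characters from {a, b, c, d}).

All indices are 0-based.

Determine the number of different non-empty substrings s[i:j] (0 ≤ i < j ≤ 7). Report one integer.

rank→(start, suffix):
  0 → (0, 'acdcbcd')
  1 → (4, 'bcd')
  2 → (3, 'cbcd')
  3 → (5, 'cd')
  4 → (1, 'cdcbcd')
  5 → (6, 'd')
  6 → (2, 'dcbcd')

SA = [0, 4, 3, 5, 1, 6, 2]
[i] adj suffixes → lcp
  [1] 0/4 → 0 ('')
  [2] 4/3 → 0 ('')
  [3] 3/5 → 1 ('c')
  [4] 5/1 → 2 ('cd')
  [5] 1/6 → 0 ('')
  [6] 6/2 → 1 ('d')

n(n+1)/2 = 7·8/2 = 28
Σ LCP = 0 + 0 + 0 + 1 + 2 + 0 + 1 = 4
distinct = 28 − 4 = 24

24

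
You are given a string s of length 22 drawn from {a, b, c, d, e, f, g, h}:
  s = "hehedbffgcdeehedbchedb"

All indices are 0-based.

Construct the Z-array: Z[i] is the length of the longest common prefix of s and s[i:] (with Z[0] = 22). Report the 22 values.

Z[0]=22
i=1: i≥r, start 0; Z[1]=0
i=2: i≥r, start 0; Z[2]=2 extend→box=[2,4)
i=3: min(r-i=1, Z[1]=0)=0; Z[3]=0
i=4: i≥r, start 0; Z[4]=0
i=5: i≥r, start 0; Z[5]=0
i=6: i≥r, start 0; Z[6]=0
i=7: i≥r, start 0; Z[7]=0
i=8: i≥r, start 0; Z[8]=0
i=9: i≥r, start 0; Z[9]=0
i=10: i≥r, start 0; Z[10]=0
i=11: i≥r, start 0; Z[11]=0
i=12: i≥r, start 0; Z[12]=0
i=13: i≥r, start 0; Z[13]=2 extend→box=[13,15)
i=14: min(r-i=1, Z[1]=0)=0; Z[14]=0
i=15: i≥r, start 0; Z[15]=0
i=16: i≥r, start 0; Z[16]=0
i=17: i≥r, start 0; Z[17]=0
i=18: i≥r, start 0; Z[18]=2 extend→box=[18,20)
i=19: min(r-i=1, Z[1]=0)=0; Z[19]=0
i=20: i≥r, start 0; Z[20]=0
i=21: i≥r, start 0; Z[21]=0

[22, 0, 2, 0, 0, 0, 0, 0, 0, 0, 0, 0, 0, 2, 0, 0, 0, 0, 2, 0, 0, 0]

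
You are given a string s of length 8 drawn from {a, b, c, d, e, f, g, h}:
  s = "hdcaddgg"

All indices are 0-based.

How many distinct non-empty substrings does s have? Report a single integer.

33

rank→(start, suffix):
  0 → (3, 'addgg')
  1 → (2, 'caddgg')
  2 → (1, 'dcaddgg')
  3 → (4, 'ddgg')
  4 → (5, 'dgg')
  5 → (7, 'g')
  6 → (6, 'gg')
  7 → (0, 'hdcaddgg')

SA = [3, 2, 1, 4, 5, 7, 6, 0]
rank  pair      lcp
   1  s[3:],s[2:]  0  ''
   2  s[2:],s[1:]  0  ''
   3  s[1:],s[4:]  1  'd'
   4  s[4:],s[5:]  1  'd'
   5  s[5:],s[7:]  0  ''
   6  s[7:],s[6:]  1  'g'
   7  s[6:],s[0:]  0  ''

n(n+1)/2 = 8·9/2 = 36
Σ LCP = 0 + 0 + 0 + 1 + 1 + 0 + 1 + 0 = 3
distinct = 36 − 3 = 33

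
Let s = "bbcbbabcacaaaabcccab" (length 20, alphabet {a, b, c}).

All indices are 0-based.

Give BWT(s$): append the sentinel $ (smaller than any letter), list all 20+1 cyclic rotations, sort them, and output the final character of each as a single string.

rank  rotation               last
    0  $bbcbbabcacaaaabcccab  b
    1  aaaabcccab$bbcbbabcac  c
    2  aaabcccab$bbcbbabcaca  a
    3  aabcccab$bbcbbabcacaa  a
    4  ab$bbcbbabcacaaaabccc  c
    5  abcacaaaabcccab$bbcbb  b
    6  abcccab$bbcbbabcacaaa  a
    7  acaaaabcccab$bbcbbabc  c
    8  b$bbcbbabcacaaaabccca  a
    9  babcacaaaabcccab$bbcb  b
   10  bbabcacaaaabcccab$bbc  c
   11  bbcbbabcacaaaabcccab$  $
   12  bcacaaaabcccab$bbcbba  a
   13  bcbbabcacaaaabcccab$b  b
   14  bcccab$bbcbbabcacaaaa  a
   15  caaaabcccab$bbcbbabca  a
   16  cab$bbcbbabcacaaaabcc  c
   17  cacaaaabcccab$bbcbbab  b
   18  cbbabcacaaaabcccab$bb  b
   19  ccab$bbcbbabcacaaaabc  c
   20  cccab$bbcbbabcacaaaab  b

bcaacbacabc$abaacbbcb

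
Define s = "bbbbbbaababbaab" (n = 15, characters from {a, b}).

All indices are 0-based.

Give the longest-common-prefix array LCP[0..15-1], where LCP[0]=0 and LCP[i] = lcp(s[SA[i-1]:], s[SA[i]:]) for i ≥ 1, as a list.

sorted suffixes:
  #0 SA[0]=12  'aab'
  #1 SA[1]=6  'aababbaab'
  #2 SA[2]=13  'ab'
  #3 SA[3]=7  'ababbaab'
  #4 SA[4]=9  'abbaab'
  #5 SA[5]=14  'b'
  #6 SA[6]=11  'baab'
  #7 SA[7]=5  'baababbaab'
  #8 SA[8]=8  'babbaab'
  #9 SA[9]=10  'bbaab'
  #10 SA[10]=4  'bbaababbaab'
  #11 SA[11]=3  'bbbaababbaab'
  #12 SA[12]=2  'bbbbaababbaab'
  #13 SA[13]=1  'bbbbbaababbaab'
  #14 SA[14]=0  'bbbbbbaababbaab'

SA = [12, 6, 13, 7, 9, 14, 11, 5, 8, 10, 4, 3, 2, 1, 0]
rank  pair      lcp
   1  s[12:],s[6:]  3  'aab'
   2  s[6:],s[13:]  1  'a'
   3  s[13:],s[7:]  2  'ab'
   4  s[7:],s[9:]  2  'ab'
   5  s[9:],s[14:]  0  ''
   6  s[14:],s[11:]  1  'b'
   7  s[11:],s[5:]  4  'baab'
   8  s[5:],s[8:]  2  'ba'
   9  s[8:],s[10:]  1  'b'
  10  s[10:],s[4:]  5  'bbaab'
  11  s[4:],s[3:]  2  'bb'
  12  s[3:],s[2:]  3  'bbb'
  13  s[2:],s[1:]  4  'bbbb'
  14  s[1:],s[0:]  5  'bbbbb'

[0, 3, 1, 2, 2, 0, 1, 4, 2, 1, 5, 2, 3, 4, 5]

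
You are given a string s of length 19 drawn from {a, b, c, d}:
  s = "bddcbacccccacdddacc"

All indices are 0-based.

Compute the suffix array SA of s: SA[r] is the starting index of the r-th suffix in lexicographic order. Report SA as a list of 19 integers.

rank→(start, suffix):
  0 → (16, 'acc')
  1 → (5, 'acccccacdddacc')
  2 → (11, 'acdddacc')
  3 → (4, 'bacccccacdddacc')
  4 → (0, 'bddcbacccccacdddacc')
  5 → (18, 'c')
  6 → (10, 'cacdddacc')
  7 → (3, 'cbacccccacdddacc')
  8 → (17, 'cc')
  9 → (9, 'ccacdddacc')
  10 → (8, 'cccacdddacc')
  11 → (7, 'ccccacdddacc')
  12 → (6, 'cccccacdddacc')
  13 → (12, 'cdddacc')
  14 → (15, 'dacc')
  15 → (2, 'dcbacccccacdddacc')
  16 → (14, 'ddacc')
  17 → (1, 'ddcbacccccacdddacc')
  18 → (13, 'dddacc')

[16, 5, 11, 4, 0, 18, 10, 3, 17, 9, 8, 7, 6, 12, 15, 2, 14, 1, 13]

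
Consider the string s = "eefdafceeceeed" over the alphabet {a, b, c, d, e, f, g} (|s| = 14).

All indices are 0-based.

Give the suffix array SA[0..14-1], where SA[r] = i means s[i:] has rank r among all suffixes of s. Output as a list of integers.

[4, 6, 9, 13, 3, 8, 12, 7, 11, 10, 0, 1, 5, 2]

rank | idx | suffix
   0 |   4 | afceeceeed
   1 |   6 | ceeceeed
   2 |   9 | ceeed
   3 |  13 | d
   4 |   3 | dafceeceeed
   5 |   8 | eceeed
   6 |  12 | ed
   7 |   7 | eeceeed
   8 |  11 | eed
   9 |  10 | eeed
  10 |   0 | eefdafceeceeed
  11 |   1 | efdafceeceeed
  12 |   5 | fceeceeed
  13 |   2 | fdafceeceeed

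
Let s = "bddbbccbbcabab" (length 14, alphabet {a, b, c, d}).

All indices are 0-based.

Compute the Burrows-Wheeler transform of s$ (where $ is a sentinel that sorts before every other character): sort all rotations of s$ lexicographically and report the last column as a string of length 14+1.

bbcaacdbb$bcbdb

rank  rotation         last
    0  $bddbbccbbcabab  b
    1  ab$bddbbccbbcab  b
    2  abab$bddbbccbbc  c
    3  b$bddbbccbbcaba  a
    4  bab$bddbbccbbca  a
    5  bbcabab$bddbbcc  c
    6  bbccbbcabab$bdd  d
    7  bcabab$bddbbccb  b
    8  bccbbcabab$bddb  b
    9  bddbbccbbcabab$  $
   10  cabab$bddbbccbb  b
   11  cbbcabab$bddbbc  c
   12  ccbbcabab$bddbb  b
   13  dbbccbbcabab$bd  d
   14  ddbbccbbcabab$b  b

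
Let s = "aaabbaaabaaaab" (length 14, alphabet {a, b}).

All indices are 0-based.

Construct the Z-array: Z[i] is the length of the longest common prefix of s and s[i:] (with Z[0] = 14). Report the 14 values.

[14, 2, 1, 0, 0, 4, 2, 1, 0, 3, 4, 2, 1, 0]

Z[0]=14
i=1: i≥r, start 0; Z[1]=2 grow→box=[1,3)
i=2: min(r-i=1, Z[1]=2)=1; Z[2]=1
i=3: i≥r, start 0; Z[3]=0
i=4: i≥r, start 0; Z[4]=0
i=5: i≥r, start 0; Z[5]=4 grow→box=[5,9)
i=6: min(r-i=3, Z[1]=2)=2; Z[6]=2
i=7: min(r-i=2, Z[2]=1)=1; Z[7]=1
i=8: min(r-i=1, Z[3]=0)=0; Z[8]=0
i=9: i≥r, start 0; Z[9]=3 grow→box=[9,12)
i=10: min(r-i=2, Z[1]=2)=2; Z[10]=4 grow→box=[10,14)
i=11: min(r-i=3, Z[1]=2)=2; Z[11]=2
i=12: min(r-i=2, Z[2]=1)=1; Z[12]=1
i=13: min(r-i=1, Z[3]=0)=0; Z[13]=0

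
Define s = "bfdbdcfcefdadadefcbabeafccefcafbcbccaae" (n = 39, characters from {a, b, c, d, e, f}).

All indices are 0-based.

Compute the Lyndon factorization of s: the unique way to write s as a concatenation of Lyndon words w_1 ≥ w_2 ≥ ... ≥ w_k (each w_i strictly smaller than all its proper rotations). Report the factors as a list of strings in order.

["bfd", "bdcfcefd", "adadefcb", "abeafccefcafbcbcc", "aae"]

emit factor 1: 'bfd' (i=0, period=3)
emit factor 2: 'bdcfcefd' (i=3, period=8)
emit factor 3: 'adadefcb' (i=11, period=8)
emit factor 4: 'abeafccefcafbcbcc' (i=19, period=17)
emit factor 5: 'aae' (i=36, period=3)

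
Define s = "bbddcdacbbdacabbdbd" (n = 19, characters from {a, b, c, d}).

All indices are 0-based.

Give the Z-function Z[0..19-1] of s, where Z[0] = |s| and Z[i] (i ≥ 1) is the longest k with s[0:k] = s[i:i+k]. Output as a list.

Z[0]=19
i=1: outside box; Z[1]=1 scan→box=[1,2)
i=2: outside box; Z[2]=0
i=3: outside box; Z[3]=0
i=4: outside box; Z[4]=0
i=5: outside box; Z[5]=0
i=6: outside box; Z[6]=0
i=7: outside box; Z[7]=0
i=8: outside box; Z[8]=3 scan→box=[8,11)
i=9: min(r-i=2, Z[1]=1)=1; Z[9]=1
i=10: min(r-i=1, Z[2]=0)=0; Z[10]=0
i=11: outside box; Z[11]=0
i=12: outside box; Z[12]=0
i=13: outside box; Z[13]=0
i=14: outside box; Z[14]=3 scan→box=[14,17)
i=15: min(r-i=2, Z[1]=1)=1; Z[15]=1
i=16: min(r-i=1, Z[2]=0)=0; Z[16]=0
i=17: outside box; Z[17]=1 scan→box=[17,18)
i=18: outside box; Z[18]=0

[19, 1, 0, 0, 0, 0, 0, 0, 3, 1, 0, 0, 0, 0, 3, 1, 0, 1, 0]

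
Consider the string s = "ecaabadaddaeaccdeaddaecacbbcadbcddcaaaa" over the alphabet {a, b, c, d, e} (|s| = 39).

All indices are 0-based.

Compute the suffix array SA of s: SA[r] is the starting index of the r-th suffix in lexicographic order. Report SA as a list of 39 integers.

rank | idx | suffix
   0 |  38 | a
   1 |  37 | aa
   2 |  36 | aaa
   3 |  35 | aaaa
   4 |   2 | aabadaddaeaccdeaddaecacbbcadbcddcaaaa
   5 |   3 | abadaddaeaccdeaddaecacbbcadbcddcaaaa
   6 |  23 | acbbcadbcddcaaaa
   7 |  12 | accdeaddaecacbbcadbcddcaaaa
   8 |   5 | adaddaeaccdeaddaecacbbcadbcddcaaaa
   9 |  28 | adbcddcaaaa
  10 |   7 | addaeaccdeaddaecacbbcadbcddcaaaa
  11 |  17 | addaecacbbcadbcddcaaaa
  12 |  10 | aeaccdeaddaecacbbcadbcddcaaaa
  13 |  20 | aecacbbcadbcddcaaaa
  14 |   4 | badaddaeaccdeaddaecacbbcadbcddcaaaa
  15 |  25 | bbcadbcddcaaaa
  16 |  26 | bcadbcddcaaaa
  17 |  30 | bcddcaaaa
  18 |  34 | caaaa
  19 |   1 | caabadaddaeaccdeaddaecacbbcadbcddcaaaa
  20 |  22 | cacbbcadbcddcaaaa
  21 |  27 | cadbcddcaaaa
  22 |  24 | cbbcadbcddcaaaa
  23 |  13 | ccdeaddaecacbbcadbcddcaaaa
  24 |  31 | cddcaaaa
  25 |  14 | cdeaddaecacbbcadbcddcaaaa
  26 |   6 | daddaeaccdeaddaecacbbcadbcddcaaaa
  27 |   9 | daeaccdeaddaecacbbcadbcddcaaaa
  28 |  19 | daecacbbcadbcddcaaaa
  29 |  29 | dbcddcaaaa
  30 |  33 | dcaaaa
  31 |   8 | ddaeaccdeaddaecacbbcadbcddcaaaa
  32 |  18 | ddaecacbbcadbcddcaaaa
  33 |  32 | ddcaaaa
  34 |  15 | deaddaecacbbcadbcddcaaaa
  35 |  11 | eaccdeaddaecacbbcadbcddcaaaa
  36 |  16 | eaddaecacbbcadbcddcaaaa
  37 |   0 | ecaabadaddaeaccdeaddaecacbbcadbcddcaaaa
  38 |  21 | ecacbbcadbcddcaaaa

[38, 37, 36, 35, 2, 3, 23, 12, 5, 28, 7, 17, 10, 20, 4, 25, 26, 30, 34, 1, 22, 27, 24, 13, 31, 14, 6, 9, 19, 29, 33, 8, 18, 32, 15, 11, 16, 0, 21]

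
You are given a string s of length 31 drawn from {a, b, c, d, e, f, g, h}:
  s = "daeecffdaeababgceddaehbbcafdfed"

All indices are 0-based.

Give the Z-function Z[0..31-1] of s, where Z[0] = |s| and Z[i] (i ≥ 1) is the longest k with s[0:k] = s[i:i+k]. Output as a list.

[31, 0, 0, 0, 0, 0, 0, 3, 0, 0, 0, 0, 0, 0, 0, 0, 0, 1, 3, 0, 0, 0, 0, 0, 0, 0, 0, 1, 0, 0, 1]

Z[0]=31
i=1: outside box; Z[1]=0
i=2: outside box; Z[2]=0
i=3: outside box; Z[3]=0
i=4: outside box; Z[4]=0
i=5: outside box; Z[5]=0
i=6: outside box; Z[6]=0
i=7: outside box; Z[7]=3 grow→box=[7,10)
i=8: min(r-i=2, Z[1]=0)=0; Z[8]=0
i=9: min(r-i=1, Z[2]=0)=0; Z[9]=0
i=10: outside box; Z[10]=0
i=11: outside box; Z[11]=0
i=12: outside box; Z[12]=0
i=13: outside box; Z[13]=0
i=14: outside box; Z[14]=0
i=15: outside box; Z[15]=0
i=16: outside box; Z[16]=0
i=17: outside box; Z[17]=1 grow→box=[17,18)
i=18: outside box; Z[18]=3 grow→box=[18,21)
i=19: min(r-i=2, Z[1]=0)=0; Z[19]=0
i=20: min(r-i=1, Z[2]=0)=0; Z[20]=0
i=21: outside box; Z[21]=0
i=22: outside box; Z[22]=0
i=23: outside box; Z[23]=0
i=24: outside box; Z[24]=0
i=25: outside box; Z[25]=0
i=26: outside box; Z[26]=0
i=27: outside box; Z[27]=1 grow→box=[27,28)
i=28: outside box; Z[28]=0
i=29: outside box; Z[29]=0
i=30: outside box; Z[30]=1 grow→box=[30,31)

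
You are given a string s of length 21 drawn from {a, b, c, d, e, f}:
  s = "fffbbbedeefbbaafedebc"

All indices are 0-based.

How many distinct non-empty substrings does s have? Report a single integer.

rank | idx | suffix
   0 |  13 | aafedebc
   1 |  14 | afedebc
   2 |  12 | baafedebc
   3 |  11 | bbaafedebc
   4 |   3 | bbbedeefbbaafedebc
   5 |   4 | bbedeefbbaafedebc
   6 |  19 | bc
   7 |   5 | bedeefbbaafedebc
   8 |  20 | c
   9 |  17 | debc
  10 |   7 | deefbbaafedebc
  11 |  18 | ebc
  12 |  16 | edebc
  13 |   6 | edeefbbaafedebc
  14 |   8 | eefbbaafedebc
  15 |   9 | efbbaafedebc
  16 |  10 | fbbaafedebc
  17 |   2 | fbbbedeefbbaafedebc
  18 |  15 | fedebc
  19 |   1 | ffbbbedeefbbaafedebc
  20 |   0 | fffbbbedeefbbaafedebc

SA = [13, 14, 12, 11, 3, 4, 19, 5, 20, 17, 7, 18, 16, 6, 8, 9, 10, 2, 15, 1, 0]
i: (SA[i-1],SA[i]) lcp shared
  1: (13,14) 1 'a'
  2: (14,12) 0 ''
  3: (12,11) 1 'b'
  4: (11,3) 2 'bb'
  5: (3,4) 2 'bb'
  6: (4,19) 1 'b'
  7: (19,5) 1 'b'
  8: (5,20) 0 ''
  9: (20,17) 0 ''
  10: (17,7) 2 'de'
  11: (7,18) 0 ''
  12: (18,16) 1 'e'
  13: (16,6) 3 'ede'
  14: (6,8) 1 'e'
  15: (8,9) 1 'e'
  16: (9,10) 0 ''
  17: (10,2) 3 'fbb'
  18: (2,15) 1 'f'
  19: (15,1) 1 'f'
  20: (1,0) 2 'ff'

n(n+1)/2 = 21·22/2 = 231
Σ LCP = 0 + 1 + 0 + 1 + 2 + 2 + 1 + 1 + 0 + 0 + 2 + 0 + 1 + 3 + 1 + 1 + 0 + 3 + 1 + 1 + 2 = 23
distinct = 231 − 23 = 208

208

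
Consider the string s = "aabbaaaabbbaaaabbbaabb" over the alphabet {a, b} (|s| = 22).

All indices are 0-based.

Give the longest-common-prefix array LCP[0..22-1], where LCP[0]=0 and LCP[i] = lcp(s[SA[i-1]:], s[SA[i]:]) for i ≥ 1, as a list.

[0, 9, 3, 8, 2, 4, 4, 7, 1, 3, 3, 6, 0, 1, 10, 3, 1, 2, 11, 4, 2, 5]

sorted suffixes:
  #0 SA[0]=4  'aaaabbbaaaabbbaabb'
  #1 SA[1]=11  'aaaabbbaabb'
  #2 SA[2]=5  'aaabbbaaaabbbaabb'
  #3 SA[3]=12  'aaabbbaabb'
  #4 SA[4]=18  'aabb'
  #5 SA[5]=0  'aabbaaaabbbaaaabbbaabb'
  #6 SA[6]=6  'aabbbaaaabbbaabb'
  #7 SA[7]=13  'aabbbaabb'
  #8 SA[8]=19  'abb'
  #9 SA[9]=1  'abbaaaabbbaaaabbbaabb'
  #10 SA[10]=7  'abbbaaaabbbaabb'
  #11 SA[11]=14  'abbbaabb'
  #12 SA[12]=21  'b'
  #13 SA[13]=3  'baaaabbbaaaabbbaabb'
  #14 SA[14]=10  'baaaabbbaabb'
  #15 SA[15]=17  'baabb'
  #16 SA[16]=20  'bb'
  #17 SA[17]=2  'bbaaaabbbaaaabbbaabb'
  #18 SA[18]=9  'bbaaaabbbaabb'
  #19 SA[19]=16  'bbaabb'
  #20 SA[20]=8  'bbbaaaabbbaabb'
  #21 SA[21]=15  'bbbaabb'

SA = [4, 11, 5, 12, 18, 0, 6, 13, 19, 1, 7, 14, 21, 3, 10, 17, 20, 2, 9, 16, 8, 15]
rank  pair      lcp
   1  s[4:],s[11:]  9  'aaaabbbaa'
   2  s[11:],s[5:]  3  'aaa'
   3  s[5:],s[12:]  8  'aaabbbaa'
   4  s[12:],s[18:]  2  'aa'
   5  s[18:],s[0:]  4  'aabb'
   6  s[0:],s[6:]  4  'aabb'
   7  s[6:],s[13:]  7  'aabbbaa'
   8  s[13:],s[19:]  1  'a'
   9  s[19:],s[1:]  3  'abb'
  10  s[1:],s[7:]  3  'abb'
  11  s[7:],s[14:]  6  'abbbaa'
  12  s[14:],s[21:]  0  ''
  13  s[21:],s[3:]  1  'b'
  14  s[3:],s[10:]  10  'baaaabbbaa'
  15  s[10:],s[17:]  3  'baa'
  16  s[17:],s[20:]  1  'b'
  17  s[20:],s[2:]  2  'bb'
  18  s[2:],s[9:]  11  'bbaaaabbbaa'
  19  s[9:],s[16:]  4  'bbaa'
  20  s[16:],s[8:]  2  'bb'
  21  s[8:],s[15:]  5  'bbbaa'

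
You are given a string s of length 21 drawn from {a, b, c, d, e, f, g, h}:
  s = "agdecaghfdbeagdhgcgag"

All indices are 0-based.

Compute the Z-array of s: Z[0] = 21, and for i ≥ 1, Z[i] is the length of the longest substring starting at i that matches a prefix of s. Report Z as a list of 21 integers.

Z[0]=21
i=1: i≥r, start 0; Z[1]=0
i=2: i≥r, start 0; Z[2]=0
i=3: i≥r, start 0; Z[3]=0
i=4: i≥r, start 0; Z[4]=0
i=5: i≥r, start 0; Z[5]=2 extend→box=[5,7)
i=6: min(r-i=1, Z[1]=0)=0; Z[6]=0
i=7: i≥r, start 0; Z[7]=0
i=8: i≥r, start 0; Z[8]=0
i=9: i≥r, start 0; Z[9]=0
i=10: i≥r, start 0; Z[10]=0
i=11: i≥r, start 0; Z[11]=0
i=12: i≥r, start 0; Z[12]=3 extend→box=[12,15)
i=13: min(r-i=2, Z[1]=0)=0; Z[13]=0
i=14: min(r-i=1, Z[2]=0)=0; Z[14]=0
i=15: i≥r, start 0; Z[15]=0
i=16: i≥r, start 0; Z[16]=0
i=17: i≥r, start 0; Z[17]=0
i=18: i≥r, start 0; Z[18]=0
i=19: i≥r, start 0; Z[19]=2 extend→box=[19,21)
i=20: min(r-i=1, Z[1]=0)=0; Z[20]=0

[21, 0, 0, 0, 0, 2, 0, 0, 0, 0, 0, 0, 3, 0, 0, 0, 0, 0, 0, 2, 0]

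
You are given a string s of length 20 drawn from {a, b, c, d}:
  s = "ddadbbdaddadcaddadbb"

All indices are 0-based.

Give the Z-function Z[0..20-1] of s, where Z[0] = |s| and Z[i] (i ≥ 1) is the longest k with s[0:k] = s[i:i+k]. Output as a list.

[20, 1, 0, 1, 0, 0, 1, 0, 4, 1, 0, 1, 0, 0, 6, 1, 0, 1, 0, 0]

Z[0]=20
i=1: outside box; Z[1]=1 grow→box=[1,2)
i=2: outside box; Z[2]=0
i=3: outside box; Z[3]=1 grow→box=[3,4)
i=4: outside box; Z[4]=0
i=5: outside box; Z[5]=0
i=6: outside box; Z[6]=1 grow→box=[6,7)
i=7: outside box; Z[7]=0
i=8: outside box; Z[8]=4 grow→box=[8,12)
i=9: min(r-i=3, Z[1]=1)=1; Z[9]=1
i=10: min(r-i=2, Z[2]=0)=0; Z[10]=0
i=11: min(r-i=1, Z[3]=1)=1; Z[11]=1
i=12: outside box; Z[12]=0
i=13: outside box; Z[13]=0
i=14: outside box; Z[14]=6 grow→box=[14,20)
i=15: min(r-i=5, Z[1]=1)=1; Z[15]=1
i=16: min(r-i=4, Z[2]=0)=0; Z[16]=0
i=17: min(r-i=3, Z[3]=1)=1; Z[17]=1
i=18: min(r-i=2, Z[4]=0)=0; Z[18]=0
i=19: min(r-i=1, Z[5]=0)=0; Z[19]=0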